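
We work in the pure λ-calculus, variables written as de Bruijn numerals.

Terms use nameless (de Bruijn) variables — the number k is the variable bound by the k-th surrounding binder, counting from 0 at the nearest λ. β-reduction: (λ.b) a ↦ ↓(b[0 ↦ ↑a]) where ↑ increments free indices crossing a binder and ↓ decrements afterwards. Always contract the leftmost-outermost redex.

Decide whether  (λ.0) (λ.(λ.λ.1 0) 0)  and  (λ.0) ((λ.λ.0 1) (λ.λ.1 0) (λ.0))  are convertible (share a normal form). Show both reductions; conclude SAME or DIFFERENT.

Term A:
  start: (λ.0) (λ.(λ.λ.1 0) 0)
  step 1: λ.(λ.λ.1 0) 0
  step 2: λ.λ.1 0

Term B:
  start: (λ.0) ((λ.λ.0 1) (λ.λ.1 0) (λ.0))
  step 1: (λ.λ.0 1) (λ.λ.1 0) (λ.0)
  step 2: (λ.0 (λ.λ.1 0)) (λ.0)
  step 3: (λ.0) (λ.λ.1 0)
  step 4: λ.λ.1 0

Answer: SAME — A ⇓ λ.λ.1 0, B ⇓ λ.λ.1 0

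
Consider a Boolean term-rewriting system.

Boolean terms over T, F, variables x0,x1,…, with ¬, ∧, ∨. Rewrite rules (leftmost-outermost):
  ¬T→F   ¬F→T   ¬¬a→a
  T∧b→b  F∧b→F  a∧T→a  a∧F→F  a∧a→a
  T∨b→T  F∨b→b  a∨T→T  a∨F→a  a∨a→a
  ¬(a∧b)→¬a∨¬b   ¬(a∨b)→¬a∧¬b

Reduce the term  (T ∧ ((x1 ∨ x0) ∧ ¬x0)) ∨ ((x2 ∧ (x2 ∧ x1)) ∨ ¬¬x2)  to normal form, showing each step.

Answer: normal form = ((x1 ∨ x0) ∧ ¬x0) ∨ ((x2 ∧ (x2 ∧ x1)) ∨ x2)  (in 2 steps)

Reduction:
  start: (T ∧ ((x1 ∨ x0) ∧ ¬x0)) ∨ ((x2 ∧ (x2 ∧ x1)) ∨ ¬¬x2)
  [1] ((x1 ∨ x0) ∧ ¬x0) ∨ ((x2 ∧ (x2 ∧ x1)) ∨ ¬¬x2)
  [2] ((x1 ∨ x0) ∧ ¬x0) ∨ ((x2 ∧ (x2 ∧ x1)) ∨ x2)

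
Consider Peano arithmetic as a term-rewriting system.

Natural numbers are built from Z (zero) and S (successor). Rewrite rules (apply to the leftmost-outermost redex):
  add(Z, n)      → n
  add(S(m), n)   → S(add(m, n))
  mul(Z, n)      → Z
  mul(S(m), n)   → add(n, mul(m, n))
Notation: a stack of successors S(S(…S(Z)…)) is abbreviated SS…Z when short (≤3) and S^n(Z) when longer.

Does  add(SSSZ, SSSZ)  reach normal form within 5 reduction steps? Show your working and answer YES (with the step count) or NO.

Answer: YES — reaches normal form S^6(Z) in 4 ≤ 5 steps

Reduction:
  start: add(SSSZ, SSSZ)
  →1  S(add(SSZ, SSSZ))
  →2  S(S(add(SZ, SSSZ)))
  →3  S(S(S(add(Z, SSSZ))))
  →4  S^6(Z)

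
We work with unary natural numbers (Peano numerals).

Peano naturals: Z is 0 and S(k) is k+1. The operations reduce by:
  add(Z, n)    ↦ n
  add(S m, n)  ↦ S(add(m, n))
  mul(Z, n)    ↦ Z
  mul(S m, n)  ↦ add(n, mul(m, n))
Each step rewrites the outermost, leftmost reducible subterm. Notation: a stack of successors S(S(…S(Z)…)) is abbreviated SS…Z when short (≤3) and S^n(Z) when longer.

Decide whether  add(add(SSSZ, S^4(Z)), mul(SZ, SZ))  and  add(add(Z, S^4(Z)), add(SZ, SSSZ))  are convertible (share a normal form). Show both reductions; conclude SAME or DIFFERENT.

Answer: SAME — A ⇓ S^8(Z), B ⇓ S^8(Z)

Derivation:
Term A:
  start: add(add(SSSZ, S^4(Z)), mul(SZ, SZ))
  →1  add(S(add(SSZ, S^4(Z))), mul(SZ, SZ))
  →2  S(add(add(SSZ, S^4(Z)), mul(SZ, SZ)))
  →3  S(add(S(add(SZ, S^4(Z))), mul(SZ, SZ)))
  →4  S(S(add(add(SZ, S^4(Z)), mul(SZ, SZ))))
  →5  S(S(add(S(add(Z, S^4(Z))), mul(SZ, SZ))))
  →6  S(S(S(add(add(Z, S^4(Z)), mul(SZ, SZ)))))
  →7  S(S(S(add(S^4(Z), mul(SZ, SZ)))))
  →8  S(S(S(S(add(SSSZ, mul(SZ, SZ))))))
  →9  S(S(S(S(S(add(SSZ, mul(SZ, SZ)))))))
  →10  S(S(S(S(S(S(add(SZ, mul(SZ, SZ))))))))
  →11  S(S(S(S(S(S(S(add(Z, mul(SZ, SZ)))))))))
  →12  S(S(S(S(S(S(S(mul(SZ, SZ))))))))
  →13  S(S(S(S(S(S(S(add(SZ, mul(Z, SZ)))))))))
  →14  S(S(S(S(S(S(S(S(add(Z, mul(Z, SZ))))))))))
  →15  S(S(S(S(S(S(S(S(mul(Z, SZ)))))))))
  →16  S^8(Z)

Term B:
  start: add(add(Z, S^4(Z)), add(SZ, SSSZ))
  →1  add(S^4(Z), add(SZ, SSSZ))
  →2  S(add(SSSZ, add(SZ, SSSZ)))
  →3  S(S(add(SSZ, add(SZ, SSSZ))))
  →4  S(S(S(add(SZ, add(SZ, SSSZ)))))
  →5  S(S(S(S(add(Z, add(SZ, SSSZ))))))
  →6  S(S(S(S(add(SZ, SSSZ)))))
  →7  S(S(S(S(S(add(Z, SSSZ))))))
  →8  S^8(Z)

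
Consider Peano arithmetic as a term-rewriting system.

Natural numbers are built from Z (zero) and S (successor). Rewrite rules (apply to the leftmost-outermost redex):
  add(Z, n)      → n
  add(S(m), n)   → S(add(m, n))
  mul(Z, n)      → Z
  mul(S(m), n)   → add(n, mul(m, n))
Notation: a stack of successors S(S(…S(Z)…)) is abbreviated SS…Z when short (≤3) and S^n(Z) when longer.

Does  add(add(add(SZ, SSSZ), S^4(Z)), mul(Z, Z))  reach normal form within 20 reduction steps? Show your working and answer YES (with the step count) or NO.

Answer: YES — reaches normal form S^8(Z) in 17 ≤ 20 steps

Working:
  start: add(add(add(SZ, SSSZ), S^4(Z)), mul(Z, Z))
  →1  add(add(S(add(Z, SSSZ)), S^4(Z)), mul(Z, Z))
  →2  add(S(add(add(Z, SSSZ), S^4(Z))), mul(Z, Z))
  →3  S(add(add(add(Z, SSSZ), S^4(Z)), mul(Z, Z)))
  →4  S(add(add(SSSZ, S^4(Z)), mul(Z, Z)))
  →5  S(add(S(add(SSZ, S^4(Z))), mul(Z, Z)))
  →6  S(S(add(add(SSZ, S^4(Z)), mul(Z, Z))))
  →7  S(S(add(S(add(SZ, S^4(Z))), mul(Z, Z))))
  →8  S(S(S(add(add(SZ, S^4(Z)), mul(Z, Z)))))
  →9  S(S(S(add(S(add(Z, S^4(Z))), mul(Z, Z)))))
  →10  S(S(S(S(add(add(Z, S^4(Z)), mul(Z, Z))))))
  →11  S(S(S(S(add(S^4(Z), mul(Z, Z))))))
  →12  S(S(S(S(S(add(SSSZ, mul(Z, Z)))))))
  →13  S(S(S(S(S(S(add(SSZ, mul(Z, Z))))))))
  →14  S(S(S(S(S(S(S(add(SZ, mul(Z, Z)))))))))
  →15  S(S(S(S(S(S(S(S(add(Z, mul(Z, Z))))))))))
  →16  S(S(S(S(S(S(S(S(mul(Z, Z)))))))))
  →17  S^8(Z)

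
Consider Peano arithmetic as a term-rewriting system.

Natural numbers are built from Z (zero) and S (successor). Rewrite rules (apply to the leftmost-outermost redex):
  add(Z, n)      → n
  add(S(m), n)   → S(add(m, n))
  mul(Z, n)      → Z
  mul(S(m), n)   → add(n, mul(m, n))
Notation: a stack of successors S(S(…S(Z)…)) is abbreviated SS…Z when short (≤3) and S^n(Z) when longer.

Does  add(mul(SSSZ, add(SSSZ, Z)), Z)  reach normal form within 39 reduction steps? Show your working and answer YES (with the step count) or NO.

  start: add(mul(SSSZ, add(SSSZ, Z)), Z)
  →1  add(add(add(SSSZ, Z), mul(SSZ, add(SSSZ, Z))), Z)
  →2  add(add(S(add(SSZ, Z)), mul(SSZ, add(SSSZ, Z))), Z)
  →3  add(S(add(add(SSZ, Z), mul(SSZ, add(SSSZ, Z)))), Z)
  →4  S(add(add(add(SSZ, Z), mul(SSZ, add(SSSZ, Z))), Z))
  →5  S(add(add(S(add(SZ, Z)), mul(SSZ, add(SSSZ, Z))), Z))
  →6  S(add(S(add(add(SZ, Z), mul(SSZ, add(SSSZ, Z)))), Z))
  →7  S(S(add(add(add(SZ, Z), mul(SSZ, add(SSSZ, Z))), Z)))
  →8  S(S(add(add(S(add(Z, Z)), mul(SSZ, add(SSSZ, Z))), Z)))
  →9  S(S(add(S(add(add(Z, Z), mul(SSZ, add(SSSZ, Z)))), Z)))
  →10  S(S(S(add(add(add(Z, Z), mul(SSZ, add(SSSZ, Z))), Z))))
  →11  S(S(S(add(add(Z, mul(SSZ, add(SSSZ, Z))), Z))))
  →12  S(S(S(add(mul(SSZ, add(SSSZ, Z)), Z))))
  →13  S(S(S(add(add(add(SSSZ, Z), mul(SZ, add(SSSZ, Z))), Z))))
  →14  S(S(S(add(add(S(add(SSZ, Z)), mul(SZ, add(SSSZ, Z))), Z))))
  →15  S(S(S(add(S(add(add(SSZ, Z), mul(SZ, add(SSSZ, Z)))), Z))))
  →16  S(S(S(S(add(add(add(SSZ, Z), mul(SZ, add(SSSZ, Z))), Z)))))
  →17  S(S(S(S(add(add(S(add(SZ, Z)), mul(SZ, add(SSSZ, Z))), Z)))))
  →18  S(S(S(S(add(S(add(add(SZ, Z), mul(SZ, add(SSSZ, Z)))), Z)))))
  →19  S(S(S(S(S(add(add(add(SZ, Z), mul(SZ, add(SSSZ, Z))), Z))))))
  →20  S(S(S(S(S(add(add(S(add(Z, Z)), mul(SZ, add(SSSZ, Z))), Z))))))
  →21  S(S(S(S(S(add(S(add(add(Z, Z), mul(SZ, add(SSSZ, Z)))), Z))))))
  →22  S(S(S(S(S(S(add(add(add(Z, Z), mul(SZ, add(SSSZ, Z))), Z)))))))
  →23  S(S(S(S(S(S(add(add(Z, mul(SZ, add(SSSZ, Z))), Z)))))))
  →24  S(S(S(S(S(S(add(mul(SZ, add(SSSZ, Z)), Z)))))))
  →25  S(S(S(S(S(S(add(add(add(SSSZ, Z), mul(Z, add(SSSZ, Z))), Z)))))))
  →26  S(S(S(S(S(S(add(add(S(add(SSZ, Z)), mul(Z, add(SSSZ, Z))), Z)))))))
  →27  S(S(S(S(S(S(add(S(add(add(SSZ, Z), mul(Z, add(SSSZ, Z)))), Z)))))))
  →28  S(S(S(S(S(S(S(add(add(add(SSZ, Z), mul(Z, add(SSSZ, Z))), Z))))))))
  →29  S(S(S(S(S(S(S(add(add(S(add(SZ, Z)), mul(Z, add(SSSZ, Z))), Z))))))))
  →30  S(S(S(S(S(S(S(add(S(add(add(SZ, Z), mul(Z, add(SSSZ, Z)))), Z))))))))
  →31  S(S(S(S(S(S(S(S(add(add(add(SZ, Z), mul(Z, add(SSSZ, Z))), Z)))))))))
  →32  S(S(S(S(S(S(S(S(add(add(S(add(Z, Z)), mul(Z, add(SSSZ, Z))), Z)))))))))
  →33  S(S(S(S(S(S(S(S(add(S(add(add(Z, Z), mul(Z, add(SSSZ, Z)))), Z)))))))))
  →34  S(S(S(S(S(S(S(S(S(add(add(add(Z, Z), mul(Z, add(SSSZ, Z))), Z))))))))))
  →35  S(S(S(S(S(S(S(S(S(add(add(Z, mul(Z, add(SSSZ, Z))), Z))))))))))
  →36  S(S(S(S(S(S(S(S(S(add(mul(Z, add(SSSZ, Z)), Z))))))))))
  →37  S(S(S(S(S(S(S(S(S(add(Z, Z))))))))))
  →38  S^9(Z)

Answer: YES — reaches normal form S^9(Z) in 38 ≤ 39 steps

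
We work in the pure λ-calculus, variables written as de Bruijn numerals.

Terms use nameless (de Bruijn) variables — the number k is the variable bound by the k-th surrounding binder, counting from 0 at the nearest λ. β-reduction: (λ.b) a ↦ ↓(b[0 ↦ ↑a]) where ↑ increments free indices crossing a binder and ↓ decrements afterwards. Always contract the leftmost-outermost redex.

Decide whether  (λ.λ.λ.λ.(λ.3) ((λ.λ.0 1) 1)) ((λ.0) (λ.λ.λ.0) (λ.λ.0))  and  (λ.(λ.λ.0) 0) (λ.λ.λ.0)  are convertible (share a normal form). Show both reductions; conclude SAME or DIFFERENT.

Answer: DIFFERENT — A ⇓ λ.λ.λ.2, B ⇓ λ.0

Reduction:
Term A:
  start: (λ.λ.λ.λ.(λ.3) ((λ.λ.0 1) 1)) ((λ.0) (λ.λ.λ.0) (λ.λ.0))
  [1] λ.λ.λ.(λ.3) ((λ.λ.0 1) 1)
  [2] λ.λ.λ.2

Term B:
  start: (λ.(λ.λ.0) 0) (λ.λ.λ.0)
  [1] (λ.λ.0) (λ.λ.λ.0)
  [2] λ.0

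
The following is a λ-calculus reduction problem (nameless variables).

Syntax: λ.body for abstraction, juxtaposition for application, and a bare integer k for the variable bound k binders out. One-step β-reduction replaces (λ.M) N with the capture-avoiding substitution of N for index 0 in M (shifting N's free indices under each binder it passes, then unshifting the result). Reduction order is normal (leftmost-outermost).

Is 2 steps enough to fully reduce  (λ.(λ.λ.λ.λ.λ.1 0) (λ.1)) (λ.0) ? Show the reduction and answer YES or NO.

  start: (λ.(λ.λ.λ.λ.λ.1 0) (λ.1)) (λ.0)
  →1  (λ.λ.λ.λ.λ.1 0) (λ.λ.0)
  →2  λ.λ.λ.λ.1 0

Answer: YES — reaches normal form λ.λ.λ.λ.1 0 in 2 ≤ 2 steps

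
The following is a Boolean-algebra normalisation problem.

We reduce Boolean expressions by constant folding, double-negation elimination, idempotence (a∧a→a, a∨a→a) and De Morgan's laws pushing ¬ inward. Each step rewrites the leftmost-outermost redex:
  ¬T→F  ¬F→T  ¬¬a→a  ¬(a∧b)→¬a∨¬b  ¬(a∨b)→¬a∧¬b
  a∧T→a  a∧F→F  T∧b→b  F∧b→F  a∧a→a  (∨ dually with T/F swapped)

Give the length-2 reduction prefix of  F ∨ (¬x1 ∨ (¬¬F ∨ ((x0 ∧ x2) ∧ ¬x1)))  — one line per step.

  start: F ∨ (¬x1 ∨ (¬¬F ∨ ((x0 ∧ x2) ∧ ¬x1)))
  step 1: ¬x1 ∨ (¬¬F ∨ ((x0 ∧ x2) ∧ ¬x1))
  step 2: ¬x1 ∨ (F ∨ ((x0 ∧ x2) ∧ ¬x1))

Answer: after 2 steps: ¬x1 ∨ (F ∨ ((x0 ∧ x2) ∧ ¬x1))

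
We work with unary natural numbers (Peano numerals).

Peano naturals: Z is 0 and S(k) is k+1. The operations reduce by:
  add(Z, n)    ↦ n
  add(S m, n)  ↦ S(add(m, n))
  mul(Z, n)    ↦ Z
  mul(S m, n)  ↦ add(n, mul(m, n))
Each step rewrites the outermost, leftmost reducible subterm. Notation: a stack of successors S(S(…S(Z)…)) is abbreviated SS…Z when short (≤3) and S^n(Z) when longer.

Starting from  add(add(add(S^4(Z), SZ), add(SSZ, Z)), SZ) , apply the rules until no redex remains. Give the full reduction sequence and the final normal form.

  start: add(add(add(S^4(Z), SZ), add(SSZ, Z)), SZ)
  [1] add(add(S(add(SSSZ, SZ)), add(SSZ, Z)), SZ)
  [2] add(S(add(add(SSSZ, SZ), add(SSZ, Z))), SZ)
  [3] S(add(add(add(SSSZ, SZ), add(SSZ, Z)), SZ))
  [4] S(add(add(S(add(SSZ, SZ)), add(SSZ, Z)), SZ))
  [5] S(add(S(add(add(SSZ, SZ), add(SSZ, Z))), SZ))
  [6] S(S(add(add(add(SSZ, SZ), add(SSZ, Z)), SZ)))
  [7] S(S(add(add(S(add(SZ, SZ)), add(SSZ, Z)), SZ)))
  [8] S(S(add(S(add(add(SZ, SZ), add(SSZ, Z))), SZ)))
  [9] S(S(S(add(add(add(SZ, SZ), add(SSZ, Z)), SZ))))
  [10] S(S(S(add(add(S(add(Z, SZ)), add(SSZ, Z)), SZ))))
  [11] S(S(S(add(S(add(add(Z, SZ), add(SSZ, Z))), SZ))))
  [12] S(S(S(S(add(add(add(Z, SZ), add(SSZ, Z)), SZ)))))
  [13] S(S(S(S(add(add(SZ, add(SSZ, Z)), SZ)))))
  [14] S(S(S(S(add(S(add(Z, add(SSZ, Z))), SZ)))))
  [15] S(S(S(S(S(add(add(Z, add(SSZ, Z)), SZ))))))
  [16] S(S(S(S(S(add(add(SSZ, Z), SZ))))))
  [17] S(S(S(S(S(add(S(add(SZ, Z)), SZ))))))
  [18] S(S(S(S(S(S(add(add(SZ, Z), SZ)))))))
  [19] S(S(S(S(S(S(add(S(add(Z, Z)), SZ)))))))
  [20] S(S(S(S(S(S(S(add(add(Z, Z), SZ))))))))
  [21] S(S(S(S(S(S(S(add(Z, SZ))))))))
  [22] S^8(Z)

Answer: normal form = S^8(Z)  (in 22 steps)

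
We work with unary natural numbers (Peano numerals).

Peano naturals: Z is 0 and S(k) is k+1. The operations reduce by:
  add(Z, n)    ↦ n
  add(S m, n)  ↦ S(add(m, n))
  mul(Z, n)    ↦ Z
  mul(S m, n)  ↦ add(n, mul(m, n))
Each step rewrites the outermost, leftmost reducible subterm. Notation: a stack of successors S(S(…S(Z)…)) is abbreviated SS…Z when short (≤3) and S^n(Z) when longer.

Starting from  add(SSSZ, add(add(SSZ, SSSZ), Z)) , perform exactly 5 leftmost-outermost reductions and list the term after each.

Answer: after 5 steps: S(S(S(add(S(add(SZ, SSSZ)), Z))))

Working:
  start: add(SSSZ, add(add(SSZ, SSSZ), Z))
  →1  S(add(SSZ, add(add(SSZ, SSSZ), Z)))
  →2  S(S(add(SZ, add(add(SSZ, SSSZ), Z))))
  →3  S(S(S(add(Z, add(add(SSZ, SSSZ), Z)))))
  →4  S(S(S(add(add(SSZ, SSSZ), Z))))
  →5  S(S(S(add(S(add(SZ, SSSZ)), Z))))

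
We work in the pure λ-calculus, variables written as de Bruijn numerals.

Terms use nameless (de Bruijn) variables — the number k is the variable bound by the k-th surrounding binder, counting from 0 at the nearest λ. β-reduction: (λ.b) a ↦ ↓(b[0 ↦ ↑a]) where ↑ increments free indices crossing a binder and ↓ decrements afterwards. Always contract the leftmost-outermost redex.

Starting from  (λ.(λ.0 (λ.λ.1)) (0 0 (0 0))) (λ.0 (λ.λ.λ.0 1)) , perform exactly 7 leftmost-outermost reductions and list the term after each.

  start: (λ.(λ.0 (λ.λ.1)) (0 0 (0 0))) (λ.0 (λ.λ.λ.0 1))
  →1  (λ.0 (λ.λ.1)) ((λ.0 (λ.λ.λ.0 1)) (λ.0 (λ.λ.λ.0 1)) ((λ.0 (λ.λ.λ.0 1)) (λ.0 (λ.λ.λ.0 1))))
  →2  (λ.0 (λ.λ.λ.0 1)) (λ.0 (λ.λ.λ.0 1)) ((λ.0 (λ.λ.λ.0 1)) (λ.0 (λ.λ.λ.0 1))) (λ.λ.1)
  →3  (λ.0 (λ.λ.λ.0 1)) (λ.λ.λ.0 1) ((λ.0 (λ.λ.λ.0 1)) (λ.0 (λ.λ.λ.0 1))) (λ.λ.1)
  →4  (λ.λ.λ.0 1) (λ.λ.λ.0 1) ((λ.0 (λ.λ.λ.0 1)) (λ.0 (λ.λ.λ.0 1))) (λ.λ.1)
  →5  (λ.λ.0 1) ((λ.0 (λ.λ.λ.0 1)) (λ.0 (λ.λ.λ.0 1))) (λ.λ.1)
  →6  (λ.0 ((λ.0 (λ.λ.λ.0 1)) (λ.0 (λ.λ.λ.0 1)))) (λ.λ.1)
  →7  (λ.λ.1) ((λ.0 (λ.λ.λ.0 1)) (λ.0 (λ.λ.λ.0 1)))

Answer: after 7 steps: (λ.λ.1) ((λ.0 (λ.λ.λ.0 1)) (λ.0 (λ.λ.λ.0 1)))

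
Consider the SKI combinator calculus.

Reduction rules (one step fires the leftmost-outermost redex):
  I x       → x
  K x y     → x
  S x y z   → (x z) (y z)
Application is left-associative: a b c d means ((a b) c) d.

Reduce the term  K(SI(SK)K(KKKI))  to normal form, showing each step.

  start: K(SI(SK)K(KKKI))
  →1  K(IK(SKK)(KKKI))
  →2  K(K(SKK)(KKKI))
  →3  K(SKK)

Answer: normal form = K(SKK)  (in 3 steps)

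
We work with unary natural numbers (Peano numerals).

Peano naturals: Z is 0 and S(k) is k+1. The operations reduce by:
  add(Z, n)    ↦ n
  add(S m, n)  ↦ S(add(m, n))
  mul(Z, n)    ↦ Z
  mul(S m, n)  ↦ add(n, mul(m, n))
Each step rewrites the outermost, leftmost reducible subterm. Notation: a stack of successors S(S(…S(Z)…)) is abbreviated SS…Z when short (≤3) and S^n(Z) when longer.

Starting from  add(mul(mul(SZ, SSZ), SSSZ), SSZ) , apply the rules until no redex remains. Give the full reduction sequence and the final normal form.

  start: add(mul(mul(SZ, SSZ), SSSZ), SSZ)
  step 1: add(mul(add(SSZ, mul(Z, SSZ)), SSSZ), SSZ)
  step 2: add(mul(S(add(SZ, mul(Z, SSZ))), SSSZ), SSZ)
  step 3: add(add(SSSZ, mul(add(SZ, mul(Z, SSZ)), SSSZ)), SSZ)
  step 4: add(S(add(SSZ, mul(add(SZ, mul(Z, SSZ)), SSSZ))), SSZ)
  step 5: S(add(add(SSZ, mul(add(SZ, mul(Z, SSZ)), SSSZ)), SSZ))
  step 6: S(add(S(add(SZ, mul(add(SZ, mul(Z, SSZ)), SSSZ))), SSZ))
  step 7: S(S(add(add(SZ, mul(add(SZ, mul(Z, SSZ)), SSSZ)), SSZ)))
  step 8: S(S(add(S(add(Z, mul(add(SZ, mul(Z, SSZ)), SSSZ))), SSZ)))
  step 9: S(S(S(add(add(Z, mul(add(SZ, mul(Z, SSZ)), SSSZ)), SSZ))))
  step 10: S(S(S(add(mul(add(SZ, mul(Z, SSZ)), SSSZ), SSZ))))
  step 11: S(S(S(add(mul(S(add(Z, mul(Z, SSZ))), SSSZ), SSZ))))
  step 12: S(S(S(add(add(SSSZ, mul(add(Z, mul(Z, SSZ)), SSSZ)), SSZ))))
  step 13: S(S(S(add(S(add(SSZ, mul(add(Z, mul(Z, SSZ)), SSSZ))), SSZ))))
  step 14: S(S(S(S(add(add(SSZ, mul(add(Z, mul(Z, SSZ)), SSSZ)), SSZ)))))
  step 15: S(S(S(S(add(S(add(SZ, mul(add(Z, mul(Z, SSZ)), SSSZ))), SSZ)))))
  step 16: S(S(S(S(S(add(add(SZ, mul(add(Z, mul(Z, SSZ)), SSSZ)), SSZ))))))
  step 17: S(S(S(S(S(add(S(add(Z, mul(add(Z, mul(Z, SSZ)), SSSZ))), SSZ))))))
  step 18: S(S(S(S(S(S(add(add(Z, mul(add(Z, mul(Z, SSZ)), SSSZ)), SSZ)))))))
  step 19: S(S(S(S(S(S(add(mul(add(Z, mul(Z, SSZ)), SSSZ), SSZ)))))))
  step 20: S(S(S(S(S(S(add(mul(mul(Z, SSZ), SSSZ), SSZ)))))))
  step 21: S(S(S(S(S(S(add(mul(Z, SSSZ), SSZ)))))))
  step 22: S(S(S(S(S(S(add(Z, SSZ)))))))
  step 23: S^8(Z)

Answer: normal form = S^8(Z)  (in 23 steps)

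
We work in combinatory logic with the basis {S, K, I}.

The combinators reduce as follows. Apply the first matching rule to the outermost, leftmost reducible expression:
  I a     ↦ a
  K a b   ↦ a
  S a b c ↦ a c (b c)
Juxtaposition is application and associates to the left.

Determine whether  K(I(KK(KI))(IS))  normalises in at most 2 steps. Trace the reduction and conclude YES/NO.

  start: K(I(KK(KI))(IS))
  step 1: K(KK(KI)(IS))
  step 2: K(K(IS))

Answer: NO — after 2 steps the term is K(K(IS)), not yet normal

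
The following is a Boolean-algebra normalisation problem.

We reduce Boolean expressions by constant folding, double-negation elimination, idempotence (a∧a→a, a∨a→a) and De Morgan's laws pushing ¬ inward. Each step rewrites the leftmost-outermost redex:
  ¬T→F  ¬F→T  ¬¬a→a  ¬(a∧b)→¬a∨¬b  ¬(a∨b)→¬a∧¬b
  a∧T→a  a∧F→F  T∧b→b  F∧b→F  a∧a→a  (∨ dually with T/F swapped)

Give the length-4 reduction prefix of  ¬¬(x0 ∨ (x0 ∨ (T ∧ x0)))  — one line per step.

  start: ¬¬(x0 ∨ (x0 ∨ (T ∧ x0)))
  step 1: x0 ∨ (x0 ∨ (T ∧ x0))
  step 2: x0 ∨ (x0 ∨ x0)
  step 3: x0 ∨ x0
  step 4: x0

Answer: after 4 steps: x0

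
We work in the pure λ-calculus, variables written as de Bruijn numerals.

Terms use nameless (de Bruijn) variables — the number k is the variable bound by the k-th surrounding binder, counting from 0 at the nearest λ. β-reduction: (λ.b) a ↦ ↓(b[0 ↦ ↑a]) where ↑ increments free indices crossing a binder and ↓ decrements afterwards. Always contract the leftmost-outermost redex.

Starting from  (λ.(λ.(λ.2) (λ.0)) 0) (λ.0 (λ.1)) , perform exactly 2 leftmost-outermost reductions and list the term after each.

Answer: after 2 steps: (λ.λ.0 (λ.1)) (λ.0)

Derivation:
  start: (λ.(λ.(λ.2) (λ.0)) 0) (λ.0 (λ.1))
  →1  (λ.(λ.λ.0 (λ.1)) (λ.0)) (λ.0 (λ.1))
  →2  (λ.λ.0 (λ.1)) (λ.0)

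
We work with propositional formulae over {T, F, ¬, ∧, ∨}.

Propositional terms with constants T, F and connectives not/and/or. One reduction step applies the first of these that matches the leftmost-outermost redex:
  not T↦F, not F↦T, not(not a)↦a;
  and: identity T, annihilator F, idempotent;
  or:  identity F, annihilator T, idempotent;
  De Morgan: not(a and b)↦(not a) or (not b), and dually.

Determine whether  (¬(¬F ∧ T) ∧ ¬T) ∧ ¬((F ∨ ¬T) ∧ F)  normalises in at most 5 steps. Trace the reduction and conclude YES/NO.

Answer: NO — after 5 steps the term is F ∧ ¬((F ∨ ¬T) ∧ F), not yet normal

Reduction:
  start: (¬(¬F ∧ T) ∧ ¬T) ∧ ¬((F ∨ ¬T) ∧ F)
  step 1: ((¬¬F ∨ ¬T) ∧ ¬T) ∧ ¬((F ∨ ¬T) ∧ F)
  step 2: ((F ∨ ¬T) ∧ ¬T) ∧ ¬((F ∨ ¬T) ∧ F)
  step 3: (¬T ∧ ¬T) ∧ ¬((F ∨ ¬T) ∧ F)
  step 4: ¬T ∧ ¬((F ∨ ¬T) ∧ F)
  step 5: F ∧ ¬((F ∨ ¬T) ∧ F)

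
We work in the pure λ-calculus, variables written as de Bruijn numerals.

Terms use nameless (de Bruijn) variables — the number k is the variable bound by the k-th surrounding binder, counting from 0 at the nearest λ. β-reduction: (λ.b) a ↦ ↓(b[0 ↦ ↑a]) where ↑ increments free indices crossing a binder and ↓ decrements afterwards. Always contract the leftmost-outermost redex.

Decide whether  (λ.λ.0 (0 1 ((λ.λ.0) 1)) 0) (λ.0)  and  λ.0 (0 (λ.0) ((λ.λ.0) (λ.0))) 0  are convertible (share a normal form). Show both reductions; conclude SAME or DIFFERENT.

Answer: SAME — A ⇓ λ.0 (0 (λ.0) (λ.0)) 0, B ⇓ λ.0 (0 (λ.0) (λ.0)) 0

Working:
Term A:
  start: (λ.λ.0 (0 1 ((λ.λ.0) 1)) 0) (λ.0)
  [1] λ.0 (0 (λ.0) ((λ.λ.0) (λ.0))) 0
  [2] λ.0 (0 (λ.0) (λ.0)) 0

Term B:
  start: λ.0 (0 (λ.0) ((λ.λ.0) (λ.0))) 0
  [1] λ.0 (0 (λ.0) (λ.0)) 0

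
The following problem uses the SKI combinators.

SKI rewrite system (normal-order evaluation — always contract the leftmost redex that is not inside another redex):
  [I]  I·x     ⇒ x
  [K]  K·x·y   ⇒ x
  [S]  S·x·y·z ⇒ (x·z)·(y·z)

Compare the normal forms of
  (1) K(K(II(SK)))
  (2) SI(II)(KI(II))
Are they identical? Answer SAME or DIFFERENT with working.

Answer: DIFFERENT — A ⇓ K(K(SK)), B ⇓ I

Reduction:
Term A:
  start: K(K(II(SK)))
  →1  K(K(I(SK)))
  →2  K(K(SK))

Term B:
  start: SI(II)(KI(II))
  →1  I(KI(II))(II(KI(II)))
  →2  KI(II)(II(KI(II)))
  →3  I(II(KI(II)))
  →4  II(KI(II))
  →5  I(KI(II))
  →6  KI(II)
  →7  I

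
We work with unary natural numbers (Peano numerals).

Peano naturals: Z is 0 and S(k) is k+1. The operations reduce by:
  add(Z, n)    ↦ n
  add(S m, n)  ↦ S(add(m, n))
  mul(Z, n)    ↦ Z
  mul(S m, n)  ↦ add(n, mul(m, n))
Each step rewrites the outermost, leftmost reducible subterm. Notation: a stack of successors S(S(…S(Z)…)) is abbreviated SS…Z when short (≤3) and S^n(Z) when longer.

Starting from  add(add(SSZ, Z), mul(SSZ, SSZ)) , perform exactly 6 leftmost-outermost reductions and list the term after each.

  start: add(add(SSZ, Z), mul(SSZ, SSZ))
  →1  add(S(add(SZ, Z)), mul(SSZ, SSZ))
  →2  S(add(add(SZ, Z), mul(SSZ, SSZ)))
  →3  S(add(S(add(Z, Z)), mul(SSZ, SSZ)))
  →4  S(S(add(add(Z, Z), mul(SSZ, SSZ))))
  →5  S(S(add(Z, mul(SSZ, SSZ))))
  →6  S(S(mul(SSZ, SSZ)))

Answer: after 6 steps: S(S(mul(SSZ, SSZ)))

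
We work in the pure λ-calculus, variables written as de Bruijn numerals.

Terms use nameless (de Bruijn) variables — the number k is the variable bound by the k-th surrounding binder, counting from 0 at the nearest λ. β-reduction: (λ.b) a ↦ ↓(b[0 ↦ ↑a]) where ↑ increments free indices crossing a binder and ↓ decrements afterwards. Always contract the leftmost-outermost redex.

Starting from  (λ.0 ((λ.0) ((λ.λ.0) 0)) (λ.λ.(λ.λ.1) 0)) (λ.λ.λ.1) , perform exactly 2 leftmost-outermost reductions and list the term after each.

  start: (λ.0 ((λ.0) ((λ.λ.0) 0)) (λ.λ.(λ.λ.1) 0)) (λ.λ.λ.1)
  step 1: (λ.λ.λ.1) ((λ.0) ((λ.λ.0) (λ.λ.λ.1))) (λ.λ.(λ.λ.1) 0)
  step 2: (λ.λ.1) (λ.λ.(λ.λ.1) 0)

Answer: after 2 steps: (λ.λ.1) (λ.λ.(λ.λ.1) 0)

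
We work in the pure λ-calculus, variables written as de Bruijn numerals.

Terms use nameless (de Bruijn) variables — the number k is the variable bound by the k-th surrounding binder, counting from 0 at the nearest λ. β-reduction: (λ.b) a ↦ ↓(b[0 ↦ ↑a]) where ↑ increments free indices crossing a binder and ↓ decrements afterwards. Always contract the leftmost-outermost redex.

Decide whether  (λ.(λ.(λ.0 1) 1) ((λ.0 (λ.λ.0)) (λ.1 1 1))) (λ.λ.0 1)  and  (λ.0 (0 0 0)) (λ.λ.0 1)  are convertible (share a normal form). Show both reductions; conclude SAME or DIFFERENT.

Term A:
  start: (λ.(λ.(λ.0 1) 1) ((λ.0 (λ.λ.0)) (λ.1 1 1))) (λ.λ.0 1)
  [1] (λ.(λ.0 1) (λ.λ.0 1)) ((λ.0 (λ.λ.0)) (λ.(λ.λ.0 1) (λ.λ.0 1) (λ.λ.0 1)))
  [2] (λ.0 ((λ.0 (λ.λ.0)) (λ.(λ.λ.0 1) (λ.λ.0 1) (λ.λ.0 1)))) (λ.λ.0 1)
  [3] (λ.λ.0 1) ((λ.0 (λ.λ.0)) (λ.(λ.λ.0 1) (λ.λ.0 1) (λ.λ.0 1)))
  [4] λ.0 ((λ.0 (λ.λ.0)) (λ.(λ.λ.0 1) (λ.λ.0 1) (λ.λ.0 1)))
  [5] λ.0 ((λ.(λ.λ.0 1) (λ.λ.0 1) (λ.λ.0 1)) (λ.λ.0))
  [6] λ.0 ((λ.λ.0 1) (λ.λ.0 1) (λ.λ.0 1))
  [7] λ.0 ((λ.0 (λ.λ.0 1)) (λ.λ.0 1))
  [8] λ.0 ((λ.λ.0 1) (λ.λ.0 1))
  [9] λ.0 (λ.0 (λ.λ.0 1))

Term B:
  start: (λ.0 (0 0 0)) (λ.λ.0 1)
  [1] (λ.λ.0 1) ((λ.λ.0 1) (λ.λ.0 1) (λ.λ.0 1))
  [2] λ.0 ((λ.λ.0 1) (λ.λ.0 1) (λ.λ.0 1))
  [3] λ.0 ((λ.0 (λ.λ.0 1)) (λ.λ.0 1))
  [4] λ.0 ((λ.λ.0 1) (λ.λ.0 1))
  [5] λ.0 (λ.0 (λ.λ.0 1))

Answer: SAME — A ⇓ λ.0 (λ.0 (λ.λ.0 1)), B ⇓ λ.0 (λ.0 (λ.λ.0 1))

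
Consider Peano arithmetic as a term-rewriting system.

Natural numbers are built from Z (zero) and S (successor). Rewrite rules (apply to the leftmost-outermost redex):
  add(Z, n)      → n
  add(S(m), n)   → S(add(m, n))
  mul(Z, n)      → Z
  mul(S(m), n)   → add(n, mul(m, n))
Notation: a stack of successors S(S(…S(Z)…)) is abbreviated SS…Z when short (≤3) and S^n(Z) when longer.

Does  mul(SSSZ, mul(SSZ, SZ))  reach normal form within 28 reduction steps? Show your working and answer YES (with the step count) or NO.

  start: mul(SSSZ, mul(SSZ, SZ))
  [1] add(mul(SSZ, SZ), mul(SSZ, mul(SSZ, SZ)))
  [2] add(add(SZ, mul(SZ, SZ)), mul(SSZ, mul(SSZ, SZ)))
  [3] add(S(add(Z, mul(SZ, SZ))), mul(SSZ, mul(SSZ, SZ)))
  [4] S(add(add(Z, mul(SZ, SZ)), mul(SSZ, mul(SSZ, SZ))))
  [5] S(add(mul(SZ, SZ), mul(SSZ, mul(SSZ, SZ))))
  [6] S(add(add(SZ, mul(Z, SZ)), mul(SSZ, mul(SSZ, SZ))))
  [7] S(add(S(add(Z, mul(Z, SZ))), mul(SSZ, mul(SSZ, SZ))))
  [8] S(S(add(add(Z, mul(Z, SZ)), mul(SSZ, mul(SSZ, SZ)))))
  [9] S(S(add(mul(Z, SZ), mul(SSZ, mul(SSZ, SZ)))))
  [10] S(S(add(Z, mul(SSZ, mul(SSZ, SZ)))))
  [11] S(S(mul(SSZ, mul(SSZ, SZ))))
  [12] S(S(add(mul(SSZ, SZ), mul(SZ, mul(SSZ, SZ)))))
  [13] S(S(add(add(SZ, mul(SZ, SZ)), mul(SZ, mul(SSZ, SZ)))))
  [14] S(S(add(S(add(Z, mul(SZ, SZ))), mul(SZ, mul(SSZ, SZ)))))
  [15] S(S(S(add(add(Z, mul(SZ, SZ)), mul(SZ, mul(SSZ, SZ))))))
  [16] S(S(S(add(mul(SZ, SZ), mul(SZ, mul(SSZ, SZ))))))
  [17] S(S(S(add(add(SZ, mul(Z, SZ)), mul(SZ, mul(SSZ, SZ))))))
  [18] S(S(S(add(S(add(Z, mul(Z, SZ))), mul(SZ, mul(SSZ, SZ))))))
  [19] S(S(S(S(add(add(Z, mul(Z, SZ)), mul(SZ, mul(SSZ, SZ)))))))
  [20] S(S(S(S(add(mul(Z, SZ), mul(SZ, mul(SSZ, SZ)))))))
  [21] S(S(S(S(add(Z, mul(SZ, mul(SSZ, SZ)))))))
  [22] S(S(S(S(mul(SZ, mul(SSZ, SZ))))))
  [23] S(S(S(S(add(mul(SSZ, SZ), mul(Z, mul(SSZ, SZ)))))))
  [24] S(S(S(S(add(add(SZ, mul(SZ, SZ)), mul(Z, mul(SSZ, SZ)))))))
  [25] S(S(S(S(add(S(add(Z, mul(SZ, SZ))), mul(Z, mul(SSZ, SZ)))))))
  [26] S(S(S(S(S(add(add(Z, mul(SZ, SZ)), mul(Z, mul(SSZ, SZ))))))))
  [27] S(S(S(S(S(add(mul(SZ, SZ), mul(Z, mul(SSZ, SZ))))))))
  [28] S(S(S(S(S(add(add(SZ, mul(Z, SZ)), mul(Z, mul(SSZ, SZ))))))))

Answer: NO — after 28 steps the term is S(S(S(S(S(add(add(SZ, mul(Z, SZ)), mul(Z, mul(SSZ, SZ)))))))), not yet normal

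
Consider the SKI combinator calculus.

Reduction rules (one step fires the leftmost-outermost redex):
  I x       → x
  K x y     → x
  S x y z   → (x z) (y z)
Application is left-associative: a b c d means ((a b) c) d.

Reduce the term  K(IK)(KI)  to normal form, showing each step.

Answer: normal form = K  (in 2 steps)

Working:
  start: K(IK)(KI)
  →1  IK
  →2  K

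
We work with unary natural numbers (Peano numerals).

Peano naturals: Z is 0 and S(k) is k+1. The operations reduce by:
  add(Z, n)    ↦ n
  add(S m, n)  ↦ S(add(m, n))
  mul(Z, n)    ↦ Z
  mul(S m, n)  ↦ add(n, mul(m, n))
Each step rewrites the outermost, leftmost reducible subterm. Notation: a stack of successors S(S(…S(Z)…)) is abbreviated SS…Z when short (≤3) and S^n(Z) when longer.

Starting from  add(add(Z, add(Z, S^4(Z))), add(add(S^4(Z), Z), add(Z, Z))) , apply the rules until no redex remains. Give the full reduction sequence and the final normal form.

Answer: normal form = S^8(Z)  (in 18 steps)

Reduction:
  start: add(add(Z, add(Z, S^4(Z))), add(add(S^4(Z), Z), add(Z, Z)))
  →1  add(add(Z, S^4(Z)), add(add(S^4(Z), Z), add(Z, Z)))
  →2  add(S^4(Z), add(add(S^4(Z), Z), add(Z, Z)))
  →3  S(add(SSSZ, add(add(S^4(Z), Z), add(Z, Z))))
  →4  S(S(add(SSZ, add(add(S^4(Z), Z), add(Z, Z)))))
  →5  S(S(S(add(SZ, add(add(S^4(Z), Z), add(Z, Z))))))
  →6  S(S(S(S(add(Z, add(add(S^4(Z), Z), add(Z, Z)))))))
  →7  S(S(S(S(add(add(S^4(Z), Z), add(Z, Z))))))
  →8  S(S(S(S(add(S(add(SSSZ, Z)), add(Z, Z))))))
  →9  S(S(S(S(S(add(add(SSSZ, Z), add(Z, Z)))))))
  →10  S(S(S(S(S(add(S(add(SSZ, Z)), add(Z, Z)))))))
  →11  S(S(S(S(S(S(add(add(SSZ, Z), add(Z, Z))))))))
  →12  S(S(S(S(S(S(add(S(add(SZ, Z)), add(Z, Z))))))))
  →13  S(S(S(S(S(S(S(add(add(SZ, Z), add(Z, Z)))))))))
  →14  S(S(S(S(S(S(S(add(S(add(Z, Z)), add(Z, Z)))))))))
  →15  S(S(S(S(S(S(S(S(add(add(Z, Z), add(Z, Z))))))))))
  →16  S(S(S(S(S(S(S(S(add(Z, add(Z, Z))))))))))
  →17  S(S(S(S(S(S(S(S(add(Z, Z)))))))))
  →18  S^8(Z)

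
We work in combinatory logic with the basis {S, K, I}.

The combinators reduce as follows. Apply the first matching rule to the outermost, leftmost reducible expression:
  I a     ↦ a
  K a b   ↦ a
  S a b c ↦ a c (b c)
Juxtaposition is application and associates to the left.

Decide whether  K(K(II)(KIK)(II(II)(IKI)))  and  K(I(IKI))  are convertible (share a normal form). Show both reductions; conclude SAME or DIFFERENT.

Answer: SAME — A ⇓ K(KI), B ⇓ K(KI)

Reduction:
Term A:
  start: K(K(II)(KIK)(II(II)(IKI)))
  step 1: K(II(II(II)(IKI)))
  step 2: K(I(II(II)(IKI)))
  step 3: K(II(II)(IKI))
  step 4: K(I(II)(IKI))
  step 5: K(II(IKI))
  step 6: K(I(IKI))
  step 7: K(IKI)
  step 8: K(KI)

Term B:
  start: K(I(IKI))
  step 1: K(IKI)
  step 2: K(KI)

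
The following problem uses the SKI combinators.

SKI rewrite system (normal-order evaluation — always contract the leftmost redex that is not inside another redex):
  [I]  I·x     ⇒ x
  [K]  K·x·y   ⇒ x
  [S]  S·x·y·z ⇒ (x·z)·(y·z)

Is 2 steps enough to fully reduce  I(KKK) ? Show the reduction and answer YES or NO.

  start: I(KKK)
  [1] KKK
  [2] K

Answer: YES — reaches normal form K in 2 ≤ 2 steps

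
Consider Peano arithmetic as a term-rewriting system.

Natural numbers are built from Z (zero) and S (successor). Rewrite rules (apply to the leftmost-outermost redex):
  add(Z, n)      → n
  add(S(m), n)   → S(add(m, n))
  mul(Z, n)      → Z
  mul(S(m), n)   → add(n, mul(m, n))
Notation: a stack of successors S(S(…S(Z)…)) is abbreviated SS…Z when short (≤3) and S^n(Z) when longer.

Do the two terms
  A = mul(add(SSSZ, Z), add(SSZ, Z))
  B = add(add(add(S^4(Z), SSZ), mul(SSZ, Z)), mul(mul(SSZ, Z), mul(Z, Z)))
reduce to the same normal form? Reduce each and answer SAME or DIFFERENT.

Answer: SAME — A ⇓ S^6(Z), B ⇓ S^6(Z)

Derivation:
Term A:
  start: mul(add(SSSZ, Z), add(SSZ, Z))
  →1  mul(S(add(SSZ, Z)), add(SSZ, Z))
  →2  add(add(SSZ, Z), mul(add(SSZ, Z), add(SSZ, Z)))
  →3  add(S(add(SZ, Z)), mul(add(SSZ, Z), add(SSZ, Z)))
  →4  S(add(add(SZ, Z), mul(add(SSZ, Z), add(SSZ, Z))))
  →5  S(add(S(add(Z, Z)), mul(add(SSZ, Z), add(SSZ, Z))))
  →6  S(S(add(add(Z, Z), mul(add(SSZ, Z), add(SSZ, Z)))))
  →7  S(S(add(Z, mul(add(SSZ, Z), add(SSZ, Z)))))
  →8  S(S(mul(add(SSZ, Z), add(SSZ, Z))))
  →9  S(S(mul(S(add(SZ, Z)), add(SSZ, Z))))
  →10  S(S(add(add(SSZ, Z), mul(add(SZ, Z), add(SSZ, Z)))))
  →11  S(S(add(S(add(SZ, Z)), mul(add(SZ, Z), add(SSZ, Z)))))
  →12  S(S(S(add(add(SZ, Z), mul(add(SZ, Z), add(SSZ, Z))))))
  →13  S(S(S(add(S(add(Z, Z)), mul(add(SZ, Z), add(SSZ, Z))))))
  →14  S(S(S(S(add(add(Z, Z), mul(add(SZ, Z), add(SSZ, Z)))))))
  →15  S(S(S(S(add(Z, mul(add(SZ, Z), add(SSZ, Z)))))))
  →16  S(S(S(S(mul(add(SZ, Z), add(SSZ, Z))))))
  →17  S(S(S(S(mul(S(add(Z, Z)), add(SSZ, Z))))))
  →18  S(S(S(S(add(add(SSZ, Z), mul(add(Z, Z), add(SSZ, Z)))))))
  →19  S(S(S(S(add(S(add(SZ, Z)), mul(add(Z, Z), add(SSZ, Z)))))))
  →20  S(S(S(S(S(add(add(SZ, Z), mul(add(Z, Z), add(SSZ, Z))))))))
  →21  S(S(S(S(S(add(S(add(Z, Z)), mul(add(Z, Z), add(SSZ, Z))))))))
  →22  S(S(S(S(S(S(add(add(Z, Z), mul(add(Z, Z), add(SSZ, Z)))))))))
  →23  S(S(S(S(S(S(add(Z, mul(add(Z, Z), add(SSZ, Z)))))))))
  →24  S(S(S(S(S(S(mul(add(Z, Z), add(SSZ, Z))))))))
  →25  S(S(S(S(S(S(mul(Z, add(SSZ, Z))))))))
  →26  S^6(Z)

Term B:
  start: add(add(add(S^4(Z), SSZ), mul(SSZ, Z)), mul(mul(SSZ, Z), mul(Z, Z)))
  →1  add(add(S(add(SSSZ, SSZ)), mul(SSZ, Z)), mul(mul(SSZ, Z), mul(Z, Z)))
  →2  add(S(add(add(SSSZ, SSZ), mul(SSZ, Z))), mul(mul(SSZ, Z), mul(Z, Z)))
  →3  S(add(add(add(SSSZ, SSZ), mul(SSZ, Z)), mul(mul(SSZ, Z), mul(Z, Z))))
  →4  S(add(add(S(add(SSZ, SSZ)), mul(SSZ, Z)), mul(mul(SSZ, Z), mul(Z, Z))))
  →5  S(add(S(add(add(SSZ, SSZ), mul(SSZ, Z))), mul(mul(SSZ, Z), mul(Z, Z))))
  →6  S(S(add(add(add(SSZ, SSZ), mul(SSZ, Z)), mul(mul(SSZ, Z), mul(Z, Z)))))
  →7  S(S(add(add(S(add(SZ, SSZ)), mul(SSZ, Z)), mul(mul(SSZ, Z), mul(Z, Z)))))
  →8  S(S(add(S(add(add(SZ, SSZ), mul(SSZ, Z))), mul(mul(SSZ, Z), mul(Z, Z)))))
  →9  S(S(S(add(add(add(SZ, SSZ), mul(SSZ, Z)), mul(mul(SSZ, Z), mul(Z, Z))))))
  →10  S(S(S(add(add(S(add(Z, SSZ)), mul(SSZ, Z)), mul(mul(SSZ, Z), mul(Z, Z))))))
  →11  S(S(S(add(S(add(add(Z, SSZ), mul(SSZ, Z))), mul(mul(SSZ, Z), mul(Z, Z))))))
  →12  S(S(S(S(add(add(add(Z, SSZ), mul(SSZ, Z)), mul(mul(SSZ, Z), mul(Z, Z)))))))
  →13  S(S(S(S(add(add(SSZ, mul(SSZ, Z)), mul(mul(SSZ, Z), mul(Z, Z)))))))
  →14  S(S(S(S(add(S(add(SZ, mul(SSZ, Z))), mul(mul(SSZ, Z), mul(Z, Z)))))))
  →15  S(S(S(S(S(add(add(SZ, mul(SSZ, Z)), mul(mul(SSZ, Z), mul(Z, Z))))))))
  →16  S(S(S(S(S(add(S(add(Z, mul(SSZ, Z))), mul(mul(SSZ, Z), mul(Z, Z))))))))
  →17  S(S(S(S(S(S(add(add(Z, mul(SSZ, Z)), mul(mul(SSZ, Z), mul(Z, Z)))))))))
  →18  S(S(S(S(S(S(add(mul(SSZ, Z), mul(mul(SSZ, Z), mul(Z, Z)))))))))
  →19  S(S(S(S(S(S(add(add(Z, mul(SZ, Z)), mul(mul(SSZ, Z), mul(Z, Z)))))))))
  →20  S(S(S(S(S(S(add(mul(SZ, Z), mul(mul(SSZ, Z), mul(Z, Z)))))))))
  →21  S(S(S(S(S(S(add(add(Z, mul(Z, Z)), mul(mul(SSZ, Z), mul(Z, Z)))))))))
  →22  S(S(S(S(S(S(add(mul(Z, Z), mul(mul(SSZ, Z), mul(Z, Z)))))))))
  →23  S(S(S(S(S(S(add(Z, mul(mul(SSZ, Z), mul(Z, Z)))))))))
  →24  S(S(S(S(S(S(mul(mul(SSZ, Z), mul(Z, Z))))))))
  →25  S(S(S(S(S(S(mul(add(Z, mul(SZ, Z)), mul(Z, Z))))))))
  →26  S(S(S(S(S(S(mul(mul(SZ, Z), mul(Z, Z))))))))
  →27  S(S(S(S(S(S(mul(add(Z, mul(Z, Z)), mul(Z, Z))))))))
  →28  S(S(S(S(S(S(mul(mul(Z, Z), mul(Z, Z))))))))
  →29  S(S(S(S(S(S(mul(Z, mul(Z, Z))))))))
  →30  S^6(Z)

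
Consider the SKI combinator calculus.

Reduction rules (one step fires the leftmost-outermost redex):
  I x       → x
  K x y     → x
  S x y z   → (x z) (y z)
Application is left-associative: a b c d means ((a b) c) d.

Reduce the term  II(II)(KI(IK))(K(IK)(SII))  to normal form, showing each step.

  start: II(II)(KI(IK))(K(IK)(SII))
  [1] I(II)(KI(IK))(K(IK)(SII))
  [2] II(KI(IK))(K(IK)(SII))
  [3] I(KI(IK))(K(IK)(SII))
  [4] KI(IK)(K(IK)(SII))
  [5] I(K(IK)(SII))
  [6] K(IK)(SII)
  [7] IK
  [8] K

Answer: normal form = K  (in 8 steps)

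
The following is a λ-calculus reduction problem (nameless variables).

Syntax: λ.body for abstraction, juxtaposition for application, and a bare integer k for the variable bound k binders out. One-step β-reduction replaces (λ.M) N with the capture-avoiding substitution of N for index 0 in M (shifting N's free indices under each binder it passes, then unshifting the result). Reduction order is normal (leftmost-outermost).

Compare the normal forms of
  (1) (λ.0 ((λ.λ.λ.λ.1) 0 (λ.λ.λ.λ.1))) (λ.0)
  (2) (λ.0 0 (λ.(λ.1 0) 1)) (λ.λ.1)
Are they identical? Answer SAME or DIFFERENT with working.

Term A:
  start: (λ.0 ((λ.λ.λ.λ.1) 0 (λ.λ.λ.λ.1))) (λ.0)
  →1  (λ.0) ((λ.λ.λ.λ.1) (λ.0) (λ.λ.λ.λ.1))
  →2  (λ.λ.λ.λ.1) (λ.0) (λ.λ.λ.λ.1)
  →3  (λ.λ.λ.1) (λ.λ.λ.λ.1)
  →4  λ.λ.1

Term B:
  start: (λ.0 0 (λ.(λ.1 0) 1)) (λ.λ.1)
  →1  (λ.λ.1) (λ.λ.1) (λ.(λ.1 0) (λ.λ.1))
  →2  (λ.λ.λ.1) (λ.(λ.1 0) (λ.λ.1))
  →3  λ.λ.1

Answer: SAME — A ⇓ λ.λ.1, B ⇓ λ.λ.1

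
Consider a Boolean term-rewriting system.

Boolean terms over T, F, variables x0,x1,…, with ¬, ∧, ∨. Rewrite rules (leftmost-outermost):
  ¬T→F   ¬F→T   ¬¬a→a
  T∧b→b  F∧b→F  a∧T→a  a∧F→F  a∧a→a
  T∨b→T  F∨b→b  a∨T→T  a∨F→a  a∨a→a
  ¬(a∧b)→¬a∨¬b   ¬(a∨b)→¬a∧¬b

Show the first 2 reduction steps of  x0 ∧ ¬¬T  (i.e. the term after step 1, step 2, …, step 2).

Answer: after 2 steps: x0

Derivation:
  start: x0 ∧ ¬¬T
  →1  x0 ∧ T
  →2  x0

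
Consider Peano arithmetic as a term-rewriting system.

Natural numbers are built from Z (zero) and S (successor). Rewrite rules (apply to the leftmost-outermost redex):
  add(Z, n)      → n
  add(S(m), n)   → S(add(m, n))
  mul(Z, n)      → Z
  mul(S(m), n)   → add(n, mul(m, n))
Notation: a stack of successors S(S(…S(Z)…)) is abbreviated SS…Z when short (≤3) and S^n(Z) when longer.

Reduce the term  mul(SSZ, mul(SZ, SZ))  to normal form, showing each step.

Answer: normal form = SSZ  (in 15 steps)

Working:
  start: mul(SSZ, mul(SZ, SZ))
  [1] add(mul(SZ, SZ), mul(SZ, mul(SZ, SZ)))
  [2] add(add(SZ, mul(Z, SZ)), mul(SZ, mul(SZ, SZ)))
  [3] add(S(add(Z, mul(Z, SZ))), mul(SZ, mul(SZ, SZ)))
  [4] S(add(add(Z, mul(Z, SZ)), mul(SZ, mul(SZ, SZ))))
  [5] S(add(mul(Z, SZ), mul(SZ, mul(SZ, SZ))))
  [6] S(add(Z, mul(SZ, mul(SZ, SZ))))
  [7] S(mul(SZ, mul(SZ, SZ)))
  [8] S(add(mul(SZ, SZ), mul(Z, mul(SZ, SZ))))
  [9] S(add(add(SZ, mul(Z, SZ)), mul(Z, mul(SZ, SZ))))
  [10] S(add(S(add(Z, mul(Z, SZ))), mul(Z, mul(SZ, SZ))))
  [11] S(S(add(add(Z, mul(Z, SZ)), mul(Z, mul(SZ, SZ)))))
  [12] S(S(add(mul(Z, SZ), mul(Z, mul(SZ, SZ)))))
  [13] S(S(add(Z, mul(Z, mul(SZ, SZ)))))
  [14] S(S(mul(Z, mul(SZ, SZ))))
  [15] SSZ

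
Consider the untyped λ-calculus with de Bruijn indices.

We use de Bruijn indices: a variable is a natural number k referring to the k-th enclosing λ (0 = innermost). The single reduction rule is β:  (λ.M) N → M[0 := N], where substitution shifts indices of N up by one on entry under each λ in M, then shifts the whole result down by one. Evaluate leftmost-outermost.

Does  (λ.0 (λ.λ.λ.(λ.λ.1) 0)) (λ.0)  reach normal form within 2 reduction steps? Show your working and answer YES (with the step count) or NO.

  start: (λ.0 (λ.λ.λ.(λ.λ.1) 0)) (λ.0)
  [1] (λ.0) (λ.λ.λ.(λ.λ.1) 0)
  [2] λ.λ.λ.(λ.λ.1) 0

Answer: NO — after 2 steps the term is λ.λ.λ.(λ.λ.1) 0, not yet normal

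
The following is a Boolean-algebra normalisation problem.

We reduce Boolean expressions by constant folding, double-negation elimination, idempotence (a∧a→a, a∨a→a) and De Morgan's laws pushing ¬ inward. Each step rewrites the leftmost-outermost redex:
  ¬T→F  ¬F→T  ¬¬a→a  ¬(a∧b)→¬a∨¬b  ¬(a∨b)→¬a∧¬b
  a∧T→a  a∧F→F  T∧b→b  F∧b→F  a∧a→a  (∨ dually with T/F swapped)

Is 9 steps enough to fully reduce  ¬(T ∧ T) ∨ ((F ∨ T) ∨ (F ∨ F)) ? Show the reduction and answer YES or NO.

Answer: YES — reaches normal form T in 6 ≤ 9 steps

Working:
  start: ¬(T ∧ T) ∨ ((F ∨ T) ∨ (F ∨ F))
  step 1: (¬T ∨ ¬T) ∨ ((F ∨ T) ∨ (F ∨ F))
  step 2: ¬T ∨ ((F ∨ T) ∨ (F ∨ F))
  step 3: F ∨ ((F ∨ T) ∨ (F ∨ F))
  step 4: (F ∨ T) ∨ (F ∨ F)
  step 5: T ∨ (F ∨ F)
  step 6: T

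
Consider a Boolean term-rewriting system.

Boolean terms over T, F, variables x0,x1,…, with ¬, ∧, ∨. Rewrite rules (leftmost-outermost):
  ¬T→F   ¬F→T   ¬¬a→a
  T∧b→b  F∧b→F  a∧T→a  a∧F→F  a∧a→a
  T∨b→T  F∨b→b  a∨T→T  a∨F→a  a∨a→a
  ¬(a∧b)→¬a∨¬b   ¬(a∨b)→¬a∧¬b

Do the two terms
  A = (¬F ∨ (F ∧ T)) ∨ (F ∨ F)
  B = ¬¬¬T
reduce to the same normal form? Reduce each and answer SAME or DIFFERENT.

Term A:
  start: (¬F ∨ (F ∧ T)) ∨ (F ∨ F)
  →1  (T ∨ (F ∧ T)) ∨ (F ∨ F)
  →2  T ∨ (F ∨ F)
  →3  T

Term B:
  start: ¬¬¬T
  →1  ¬T
  →2  F

Answer: DIFFERENT — A ⇓ T, B ⇓ F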